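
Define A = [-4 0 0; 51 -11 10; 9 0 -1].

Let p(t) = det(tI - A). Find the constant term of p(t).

44

p(t) = t^3 + 16t^2 + 59t + 44.
The constant term is 44.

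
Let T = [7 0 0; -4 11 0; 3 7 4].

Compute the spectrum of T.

4, 7, 11

T is lower triangular, so its eigenvalues are the diagonal entries.
Diagonal: 7, 11, 4.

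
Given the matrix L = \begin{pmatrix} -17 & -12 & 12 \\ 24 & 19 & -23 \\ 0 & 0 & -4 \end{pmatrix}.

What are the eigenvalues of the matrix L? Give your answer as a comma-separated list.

-5, -4, 7

Compute the characteristic polynomial p(λ) = det(λI - L).
Expanding along the first row, p(λ) = λ^3 + 2λ^2 - 43λ - 140.
Try λ = -4: p(-4) = 0, so -4 is a root.
Dividing by (λ + 4) leaves λ^2 - 2λ - 35.
The quadratic factors as (λ + 5)·(λ - 7).
Eigenvalues: -5, -4, 7.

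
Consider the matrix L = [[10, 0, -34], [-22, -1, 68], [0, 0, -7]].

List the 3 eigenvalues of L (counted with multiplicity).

Compute the characteristic polynomial p(μ) = det(μI - L).
Expanding along the first row, p(μ) = μ^3 - 2μ^2 - 73μ - 70.
Try μ = -1: p(-1) = 0, so -1 is a root.
Dividing by (μ + 1) leaves μ^2 - 3μ - 70.
The quadratic factors as (μ + 7)·(μ - 10).
Eigenvalues: -7, -1, 10.

-7, -1, 10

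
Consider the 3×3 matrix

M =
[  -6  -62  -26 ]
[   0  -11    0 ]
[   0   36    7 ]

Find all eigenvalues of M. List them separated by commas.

-11, -6, 7

Set up det(tI - M) = 0.
Expanding the 3×3 determinant: p(t) = t^3 + 10t^2 - 53t - 462.
Since p(-6) = 0, t = -6 is a root.
Factor out (t + 6): p(t) = (t + 6)·(t^2 + 4t - 77).
The quadratic factors as (t + 11)·(t - 7).
Eigenvalues: -11, -6, 7.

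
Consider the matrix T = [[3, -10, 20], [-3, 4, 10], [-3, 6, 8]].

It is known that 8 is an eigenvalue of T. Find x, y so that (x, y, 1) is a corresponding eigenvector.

We need (T - 8I)v = 0.
T - 8I = [[-5, -10, 20], [-3, -4, 10], [-3, 6, 0]].
Row 1: (-5)·x + (-10)·y + (20)·1 = 0
Row 2: (-3)·x + (-4)·y + (10)·1 = 0
Row 3: (-3)·x + (6)·y + (0)·1 = 0
Solving gives x = 2, y = 1.
Check: T·(2, 1, 1) = (16, 8, 8) = 8·(2, 1, 1).

2, 1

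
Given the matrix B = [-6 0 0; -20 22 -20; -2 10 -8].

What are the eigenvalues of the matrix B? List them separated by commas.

-6, 2, 12

Set up det(μI - B) = 0.
Expanding the 3×3 determinant: p(μ) = μ^3 - 8μ^2 - 60μ + 144.
Since p(12) = 0, μ = 12 is a root.
Factor out (μ - 12): p(μ) = (μ - 12)·(μ^2 + 4μ - 12).
The quadratic factors as (μ + 6)·(μ - 2).
Eigenvalues: -6, 2, 12.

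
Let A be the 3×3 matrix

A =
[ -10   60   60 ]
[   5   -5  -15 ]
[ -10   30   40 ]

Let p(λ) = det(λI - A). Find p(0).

-500

p(0) = det(0·I − A) = det(−A) = (−1)^3·det(A).
det(A) = 500, so p(0) = -500.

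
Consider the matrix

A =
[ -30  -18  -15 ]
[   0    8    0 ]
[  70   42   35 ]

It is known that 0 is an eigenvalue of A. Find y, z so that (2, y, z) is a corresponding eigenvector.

We need (A)v = 0.
A = [[-30, -18, -15], [0, 8, 0], [70, 42, 35]].
Row 1: (-30)·2 + (-18)·y + (-15)·z = 0
Row 2: (0)·2 + (8)·y + (0)·z = 0
Row 3: (70)·2 + (42)·y + (35)·z = 0
Solving gives y = 0, z = -4.
Check: A·(2, 0, -4) = (0, 0, 0) = 0·(2, 0, -4).

0, -4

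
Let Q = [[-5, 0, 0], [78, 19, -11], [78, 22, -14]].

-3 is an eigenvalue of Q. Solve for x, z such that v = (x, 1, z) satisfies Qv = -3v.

0, 2

We need (Q + 3I)v = 0.
Q + 3I = [[-2, 0, 0], [78, 22, -11], [78, 22, -11]].
Row 1: (-2)·x + (0)·1 + (0)·z = 0
Row 2: (78)·x + (22)·1 + (-11)·z = 0
Row 3: (78)·x + (22)·1 + (-11)·z = 0
Solving gives x = 0, z = 2.
Check: Q·(0, 1, 2) = (0, -3, -6) = -3·(0, 1, 2).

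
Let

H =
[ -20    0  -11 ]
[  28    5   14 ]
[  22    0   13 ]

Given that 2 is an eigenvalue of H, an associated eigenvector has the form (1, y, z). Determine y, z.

We need (H - 2I)v = 0.
H - 2I = [[-22, 0, -11], [28, 3, 14], [22, 0, 11]].
Row 1: (-22)·1 + (0)·y + (-11)·z = 0
Row 2: (28)·1 + (3)·y + (14)·z = 0
Row 3: (22)·1 + (0)·y + (11)·z = 0
Solving gives y = 0, z = -2.
Check: H·(1, 0, -2) = (2, 0, -4) = 2·(1, 0, -2).

0, -2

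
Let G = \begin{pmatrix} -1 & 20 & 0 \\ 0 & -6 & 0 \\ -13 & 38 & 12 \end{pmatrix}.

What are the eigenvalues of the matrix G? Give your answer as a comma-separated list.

Compute the characteristic polynomial p(lambda) = det(lambda·I - G).
Expanding along the first row, p(lambda) = lambda^3 - 5·lambda^2 - 78·lambda - 72.
Since p(-6) = 0, lambda = -6 is a root.
Factor out (lambda + 6): p(lambda) = (lambda + 6)·(lambda^2 - 11·lambda - 12).
The quadratic factors as (lambda + 1)·(lambda - 12).
Eigenvalues: -6, -1, 12.

-6, -1, 12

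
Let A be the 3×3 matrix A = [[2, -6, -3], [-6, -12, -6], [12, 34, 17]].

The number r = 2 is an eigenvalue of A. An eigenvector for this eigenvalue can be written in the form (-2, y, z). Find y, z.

6, -12

We need (A - 2I)v = 0.
A - 2I = [[0, -6, -3], [-6, -14, -6], [12, 34, 15]].
Row 1: (0)·-2 + (-6)·y + (-3)·z = 0
Row 2: (-6)·-2 + (-14)·y + (-6)·z = 0
Row 3: (12)·-2 + (34)·y + (15)·z = 0
Solving gives y = 6, z = -12.
Check: A·(-2, 6, -12) = (-4, 12, -24) = 2·(-2, 6, -12).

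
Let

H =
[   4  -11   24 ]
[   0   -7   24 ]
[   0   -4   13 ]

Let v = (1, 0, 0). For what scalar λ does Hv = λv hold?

4

Compute Hv: H·(1, 0, 0) = (4, 0, 0).
Since Hv = λv, compare component 1: 4 = λ·1, so λ = 4.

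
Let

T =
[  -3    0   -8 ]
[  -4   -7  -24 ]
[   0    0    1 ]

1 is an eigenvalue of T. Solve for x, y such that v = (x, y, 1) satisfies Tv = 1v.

We need (T - 1I)v = 0.
T - 1I = [[-4, 0, -8], [-4, -8, -24], [0, 0, 0]].
Row 1: (-4)·x + (0)·y + (-8)·1 = 0
Row 2: (-4)·x + (-8)·y + (-24)·1 = 0
Row 3: (0)·x + (0)·y + (0)·1 = 0
Solving gives x = -2, y = -2.
Check: T·(-2, -2, 1) = (-2, -2, 1) = 1·(-2, -2, 1).

-2, -2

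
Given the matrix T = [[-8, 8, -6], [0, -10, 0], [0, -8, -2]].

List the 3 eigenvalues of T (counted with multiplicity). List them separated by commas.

Set up det(lambda·I - T) = 0.
Cofactor expansion gives p(lambda) = lambda^3 + 20·lambda^2 + 116·lambda + 160.
Rational-root test: lambda = -2 gives p(-2) = 0.
Dividing by (lambda + 2) leaves lambda^2 + 18·lambda + 80.
The quadratic factors as (lambda + 10)·(lambda + 8).
Eigenvalues: -10, -8, -2.

-10, -8, -2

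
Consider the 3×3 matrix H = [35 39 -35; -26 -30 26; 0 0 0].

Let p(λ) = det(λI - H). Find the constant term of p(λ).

0

p(λ) = λ^3 - 5λ^2 - 36λ.
The constant term is 0.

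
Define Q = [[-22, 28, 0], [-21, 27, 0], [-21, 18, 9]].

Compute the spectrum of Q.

Set up det(lambda·I - Q) = 0.
Expanding the 3×3 determinant: p(lambda) = lambda^3 - 14·lambda^2 + 39·lambda + 54.
Rational-root test: lambda = 6 gives p(6) = 0.
Dividing by (lambda - 6) leaves lambda^2 - 8·lambda - 9.
The quadratic factors as (lambda + 1)·(lambda - 9).
Eigenvalues: -1, 6, 9.

-1, 6, 9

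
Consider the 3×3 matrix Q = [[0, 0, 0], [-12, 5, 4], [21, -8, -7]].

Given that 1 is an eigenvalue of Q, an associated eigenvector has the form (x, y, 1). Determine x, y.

We need (Q - 1I)v = 0.
Q - 1I = [[-1, 0, 0], [-12, 4, 4], [21, -8, -8]].
Row 1: (-1)·x + (0)·y + (0)·1 = 0
Row 2: (-12)·x + (4)·y + (4)·1 = 0
Row 3: (21)·x + (-8)·y + (-8)·1 = 0
Solving gives x = 0, y = -1.
Check: Q·(0, -1, 1) = (0, -1, 1) = 1·(0, -1, 1).

0, -1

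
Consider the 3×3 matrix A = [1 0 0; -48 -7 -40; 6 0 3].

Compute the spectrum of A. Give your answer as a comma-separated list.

Compute the characteristic polynomial p(r) = det(rI - A).
Expanding along the first row, p(r) = r^3 + 3r^2 - 25r + 21.
Since p(1) = 0, r = 1 is a root.
Factor out (r - 1): p(r) = (r - 1)·(r^2 + 4r - 21).
The quadratic factors as (r + 7)·(r - 3).
Eigenvalues: -7, 1, 3.

-7, 1, 3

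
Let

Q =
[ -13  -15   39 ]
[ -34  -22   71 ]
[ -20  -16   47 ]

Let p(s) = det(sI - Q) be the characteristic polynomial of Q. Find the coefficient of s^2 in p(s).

-12

The coefficient of s^2 of det(sI - Q) is −trace(Q).
trace(Q) = (-13) + (-22) + (47) = 12, so the coefficient is -12.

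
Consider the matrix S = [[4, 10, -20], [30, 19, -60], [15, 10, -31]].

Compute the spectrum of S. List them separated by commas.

Compute the characteristic polynomial p(r) = det(rI - S).
Expanding along the first row, p(r) = r^3 + 8r^2 - 37r - 44.
Try r = 4: p(4) = 0, so 4 is a root.
Factor out (r - 4): p(r) = (r - 4)·(r^2 + 12r + 11).
The quadratic factors as (r + 11)·(r + 1).
Eigenvalues: -11, -1, 4.

-11, -1, 4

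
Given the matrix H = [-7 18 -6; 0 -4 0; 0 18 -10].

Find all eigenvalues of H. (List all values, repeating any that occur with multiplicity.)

-10, -7, -4

The characteristic polynomial is p(lambda) = det(lambda·I - H).
Expanding along the first row, p(lambda) = lambda^3 + 21·lambda^2 + 138·lambda + 280.
Since p(-4) = 0, lambda = -4 is a root.
Dividing by (lambda + 4) leaves lambda^2 + 17·lambda + 70.
The quadratic factors as (lambda + 10)·(lambda + 7).
Eigenvalues: -10, -7, -4.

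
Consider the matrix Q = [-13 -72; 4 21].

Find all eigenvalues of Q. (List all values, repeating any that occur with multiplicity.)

3, 5

det(Q - lambda·I) = (-13 - lambda)(21 - lambda) - (-72)·(4) = lambda^2 - 8·lambda + 15.
This factors as (lambda - 3)·(lambda - 5) = 0.
Eigenvalues: 3, 5.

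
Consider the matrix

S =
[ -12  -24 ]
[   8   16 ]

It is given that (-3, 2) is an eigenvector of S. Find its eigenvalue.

Compute Sv: S·(-3, 2) = (-12, 8).
Since Sv = λv, compare component 1: -12 = λ·-3, so λ = 4.

4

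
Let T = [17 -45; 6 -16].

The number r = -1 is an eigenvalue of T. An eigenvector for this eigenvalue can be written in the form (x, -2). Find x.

-5

We need (T + 1I)v = 0.
T + 1I = [[18, -45], [6, -15]].
Row 1: (18)·x + (-45)·-2 = 0
Row 2: (6)·x + (-15)·-2 = 0
Solving gives x = -5.
Check: T·(-5, -2) = (5, 2) = -1·(-5, -2).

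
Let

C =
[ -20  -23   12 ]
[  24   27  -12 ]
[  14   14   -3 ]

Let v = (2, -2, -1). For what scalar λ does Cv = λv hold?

-3

Compute Cv: C·(2, -2, -1) = (-6, 6, 3).
Since Cv = λv, compare component 1: -6 = λ·2, so λ = -3.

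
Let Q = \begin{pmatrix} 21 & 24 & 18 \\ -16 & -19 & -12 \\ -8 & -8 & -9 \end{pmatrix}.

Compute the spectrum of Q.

-3, -3, -1

Set up det(λI - Q) = 0.
Cofactor expansion gives p(λ) = λ^3 + 7λ^2 + 15λ + 9.
Since p(-1) = 0, λ = -1 is a root.
Factor out (λ + 1): p(λ) = (λ + 1)·(λ^2 + 6λ + 9).
The quadratic factor is (λ + 3)^2.
Eigenvalues: -3, -3, -1.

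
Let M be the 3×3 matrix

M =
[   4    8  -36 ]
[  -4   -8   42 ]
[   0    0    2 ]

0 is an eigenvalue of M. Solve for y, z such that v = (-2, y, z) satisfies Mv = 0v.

1, 0

We need (M)v = 0.
M = [[4, 8, -36], [-4, -8, 42], [0, 0, 2]].
Row 1: (4)·-2 + (8)·y + (-36)·z = 0
Row 2: (-4)·-2 + (-8)·y + (42)·z = 0
Row 3: (0)·-2 + (0)·y + (2)·z = 0
Solving gives y = 1, z = 0.
Check: M·(-2, 1, 0) = (0, 0, 0) = 0·(-2, 1, 0).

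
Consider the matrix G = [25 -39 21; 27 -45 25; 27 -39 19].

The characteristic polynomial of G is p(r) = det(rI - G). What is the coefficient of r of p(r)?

p(r) = r^3 + r^2 - 44r - 84.
The coefficient of r is -44.

-44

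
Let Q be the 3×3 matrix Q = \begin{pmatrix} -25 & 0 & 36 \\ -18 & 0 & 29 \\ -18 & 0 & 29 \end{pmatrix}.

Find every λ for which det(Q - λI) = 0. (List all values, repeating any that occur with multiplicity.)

Compute the characteristic polynomial p(s) = det(sI - Q).
Expanding the 3×3 determinant: p(s) = s^3 - 4s^2 - 77s.
Try s = -7: p(-7) = 0, so -7 is a root.
Dividing by (s + 7) leaves s^2 - 11s.
The quadratic factors as s·(s - 11).
Eigenvalues: -7, 0, 11.

-7, 0, 11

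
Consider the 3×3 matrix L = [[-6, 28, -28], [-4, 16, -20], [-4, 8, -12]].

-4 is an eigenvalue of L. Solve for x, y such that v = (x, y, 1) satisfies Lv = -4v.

We need (L + 4I)v = 0.
L + 4I = [[-2, 28, -28], [-4, 20, -20], [-4, 8, -8]].
Row 1: (-2)·x + (28)·y + (-28)·1 = 0
Row 2: (-4)·x + (20)·y + (-20)·1 = 0
Row 3: (-4)·x + (8)·y + (-8)·1 = 0
Solving gives x = 0, y = 1.
Check: L·(0, 1, 1) = (0, -4, -4) = -4·(0, 1, 1).

0, 1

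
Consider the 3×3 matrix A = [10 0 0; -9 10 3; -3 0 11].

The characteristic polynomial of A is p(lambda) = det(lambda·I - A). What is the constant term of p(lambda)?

p(lambda) = lambda^3 - 31·lambda^2 + 320·lambda - 1100.
The constant term is -1100.

-1100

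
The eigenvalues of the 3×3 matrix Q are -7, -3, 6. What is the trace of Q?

-4

trace(Q) is the sum of the eigenvalues: (-7) + (-3) + (6) = -4.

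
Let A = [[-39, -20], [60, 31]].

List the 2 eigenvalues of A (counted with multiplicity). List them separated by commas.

-9, 1

det(A - λI) = (-39 - λ)(31 - λ) - (-20)·(60) = λ^2 + 8λ - 9.
This factors as (λ + 9)·(λ - 1) = 0.
Eigenvalues: -9, 1.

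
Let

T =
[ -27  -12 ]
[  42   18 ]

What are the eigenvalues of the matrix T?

-6, -3

det(T - sI) = (-27 - s)(18 - s) - (-12)·(42) = s^2 + 9s + 18.
This factors as (s + 6)·(s + 3) = 0.
Eigenvalues: -6, -3.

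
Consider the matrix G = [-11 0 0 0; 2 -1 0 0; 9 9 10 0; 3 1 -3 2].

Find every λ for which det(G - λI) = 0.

-11, -1, 2, 10

G is lower triangular, so its eigenvalues are the diagonal entries.
Diagonal: -11, -1, 10, 2.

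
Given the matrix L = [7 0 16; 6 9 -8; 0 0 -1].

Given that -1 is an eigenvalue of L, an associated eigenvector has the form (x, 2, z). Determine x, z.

-2, 1

We need (L + 1I)v = 0.
L + 1I = [[8, 0, 16], [6, 10, -8], [0, 0, 0]].
Row 1: (8)·x + (0)·2 + (16)·z = 0
Row 2: (6)·x + (10)·2 + (-8)·z = 0
Row 3: (0)·x + (0)·2 + (0)·z = 0
Solving gives x = -2, z = 1.
Check: L·(-2, 2, 1) = (2, -2, -1) = -1·(-2, 2, 1).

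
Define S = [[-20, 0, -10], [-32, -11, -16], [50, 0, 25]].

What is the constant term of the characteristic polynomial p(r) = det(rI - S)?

p(0) = det(0·I − S) = det(−S) = (−1)^3·det(S).
det(S) = 0, so p(0) = 0.

0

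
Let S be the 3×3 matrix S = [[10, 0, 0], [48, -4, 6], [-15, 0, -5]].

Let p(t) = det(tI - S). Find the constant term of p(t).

p(t) = t^3 - t^2 - 70t - 200.
The constant term is -200.

-200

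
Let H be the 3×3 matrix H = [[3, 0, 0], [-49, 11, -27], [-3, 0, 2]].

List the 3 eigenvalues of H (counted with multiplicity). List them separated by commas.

2, 3, 11

Set up det(tI - H) = 0.
Expanding the 3×3 determinant: p(t) = t^3 - 16t^2 + 61t - 66.
Rational-root test: t = 2 gives p(2) = 0.
Factor out (t - 2): p(t) = (t - 2)·(t^2 - 14t + 33).
The quadratic factors as (t - 3)·(t - 11).
Eigenvalues: 2, 3, 11.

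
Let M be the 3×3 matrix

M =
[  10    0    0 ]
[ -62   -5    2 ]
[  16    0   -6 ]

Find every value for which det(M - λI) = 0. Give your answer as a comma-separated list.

-6, -5, 10

Set up det(λI - M) = 0.
Cofactor expansion gives p(λ) = λ^3 + λ^2 - 80λ - 300.
Try λ = -6: p(-6) = 0, so -6 is a root.
Factor out (λ + 6): p(λ) = (λ + 6)·(λ^2 - 5λ - 50).
The quadratic factors as (λ + 5)·(λ - 10).
Eigenvalues: -6, -5, 10.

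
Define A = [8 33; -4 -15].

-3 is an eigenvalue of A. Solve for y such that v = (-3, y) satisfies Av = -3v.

1

We need (A + 3I)v = 0.
A + 3I = [[11, 33], [-4, -12]].
Row 1: (11)·-3 + (33)·y = 0
Row 2: (-4)·-3 + (-12)·y = 0
Solving gives y = 1.
Check: A·(-3, 1) = (9, -3) = -3·(-3, 1).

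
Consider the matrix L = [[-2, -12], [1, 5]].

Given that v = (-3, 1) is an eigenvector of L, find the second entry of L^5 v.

First find the eigenvalue: Lv = (-6, 2) = 2·(-3, 1), so λ = 2.
Then L^5 v = λ^5·v = 2^5·(-3, 1) = 32·(-3, 1) = (-96, 32).

32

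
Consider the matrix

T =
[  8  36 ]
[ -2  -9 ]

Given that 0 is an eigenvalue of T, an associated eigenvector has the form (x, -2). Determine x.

We need (T)v = 0.
T = [[8, 36], [-2, -9]].
Row 1: (8)·x + (36)·-2 = 0
Row 2: (-2)·x + (-9)·-2 = 0
Solving gives x = 9.
Check: T·(9, -2) = (0, 0) = 0·(9, -2).

9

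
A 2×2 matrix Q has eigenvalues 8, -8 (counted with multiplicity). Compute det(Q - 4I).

If Q has eigenvalues 8, -8, then Q - 4I has eigenvalues 4, -12.
det(Q - 4I) = (4) · (-12) = -48.

-48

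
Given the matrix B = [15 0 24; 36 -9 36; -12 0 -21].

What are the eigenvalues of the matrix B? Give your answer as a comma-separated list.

-9, -9, 3

Set up det(μI - B) = 0.
Cofactor expansion gives p(μ) = μ^3 + 15μ^2 + 27μ - 243.
Try μ = 3: p(3) = 0, so 3 is a root.
Factor out (μ - 3): p(μ) = (μ - 3)·(μ^2 + 18μ + 81).
The quadratic factor is (μ + 9)^2.
Eigenvalues: -9, -9, 3.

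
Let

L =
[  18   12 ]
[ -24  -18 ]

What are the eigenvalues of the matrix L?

det(L - lambda·I) = (18 - lambda)(-18 - lambda) - (12)·(-24) = lambda^2 - 36.
This factors as (lambda + 6)·(lambda - 6) = 0.
Eigenvalues: -6, 6.

-6, 6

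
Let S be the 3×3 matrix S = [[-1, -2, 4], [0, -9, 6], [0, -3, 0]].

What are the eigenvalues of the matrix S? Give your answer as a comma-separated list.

-6, -3, -1

Compute the characteristic polynomial p(t) = det(tI - S).
Cofactor expansion gives p(t) = t^3 + 10t^2 + 27t + 18.
Rational-root test: t = -3 gives p(-3) = 0.
Dividing by (t + 3) leaves t^2 + 7t + 6.
The quadratic factors as (t + 6)·(t + 1).
Eigenvalues: -6, -3, -1.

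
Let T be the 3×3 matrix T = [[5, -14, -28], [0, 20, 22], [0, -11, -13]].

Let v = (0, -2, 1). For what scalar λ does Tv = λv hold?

Compute Tv: T·(0, -2, 1) = (0, -18, 9).
Since Tv = λv, compare component 2: -18 = λ·-2, so λ = 9.

9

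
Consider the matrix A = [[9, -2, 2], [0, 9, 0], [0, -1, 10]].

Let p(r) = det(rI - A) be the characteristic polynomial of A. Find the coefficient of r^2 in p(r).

-28

The coefficient of r^2 of det(rI - A) is −trace(A).
trace(A) = (9) + (9) + (10) = 28, so the coefficient is -28.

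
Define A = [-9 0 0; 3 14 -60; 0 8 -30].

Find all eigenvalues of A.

-10, -9, -6

The characteristic polynomial is p(μ) = det(μI - A).
Expanding the 3×3 determinant: p(μ) = μ^3 + 25μ^2 + 204μ + 540.
Rational-root test: μ = -9 gives p(-9) = 0.
Factor out (μ + 9): p(μ) = (μ + 9)·(μ^2 + 16μ + 60).
The quadratic factors as (μ + 10)·(μ + 6).
Eigenvalues: -10, -9, -6.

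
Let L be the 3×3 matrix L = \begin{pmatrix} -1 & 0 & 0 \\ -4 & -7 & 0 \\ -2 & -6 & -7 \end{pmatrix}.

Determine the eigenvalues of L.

-7, -7, -1

L is lower triangular, so its eigenvalues are the diagonal entries.
Diagonal: -1, -7, -7.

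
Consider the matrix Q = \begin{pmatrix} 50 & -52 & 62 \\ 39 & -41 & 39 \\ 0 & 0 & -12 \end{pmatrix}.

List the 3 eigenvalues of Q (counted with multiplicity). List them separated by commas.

Set up det(μI - Q) = 0.
Expanding along the first row, p(μ) = μ^3 + 3μ^2 - 130μ - 264.
Try μ = -2: p(-2) = 0, so -2 is a root.
Dividing by (μ + 2) leaves μ^2 + μ - 132.
The quadratic factors as (μ + 12)·(μ - 11).
Eigenvalues: -12, -2, 11.

-12, -2, 11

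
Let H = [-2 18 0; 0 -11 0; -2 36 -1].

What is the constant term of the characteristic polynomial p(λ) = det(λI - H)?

22

p(0) = det(0·I − H) = det(−H) = (−1)^3·det(H).
det(H) = -22, so p(0) = 22.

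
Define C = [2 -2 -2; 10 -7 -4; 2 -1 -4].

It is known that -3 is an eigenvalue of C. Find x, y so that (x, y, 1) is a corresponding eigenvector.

0, -1

We need (C + 3I)v = 0.
C + 3I = [[5, -2, -2], [10, -4, -4], [2, -1, -1]].
Row 1: (5)·x + (-2)·y + (-2)·1 = 0
Row 2: (10)·x + (-4)·y + (-4)·1 = 0
Row 3: (2)·x + (-1)·y + (-1)·1 = 0
Solving gives x = 0, y = -1.
Check: C·(0, -1, 1) = (0, 3, -3) = -3·(0, -1, 1).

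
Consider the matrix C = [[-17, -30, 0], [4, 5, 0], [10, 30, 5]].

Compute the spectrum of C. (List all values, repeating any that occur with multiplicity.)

Compute the characteristic polynomial p(lambda) = det(lambda·I - C).
Cofactor expansion gives p(lambda) = lambda^3 + 7·lambda^2 - 25·lambda - 175.
Since p(-7) = 0, lambda = -7 is a root.
Dividing by (lambda + 7) leaves lambda^2 - 25.
The quadratic factors as (lambda + 5)·(lambda - 5).
Eigenvalues: -7, -5, 5.

-7, -5, 5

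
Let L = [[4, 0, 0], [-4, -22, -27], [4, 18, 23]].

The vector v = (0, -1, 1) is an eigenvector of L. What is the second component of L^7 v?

-78125

First find the eigenvalue: Lv = (0, -5, 5) = 5·(0, -1, 1), so λ = 5.
Then L^7 v = λ^7·v = 5^7·(0, -1, 1) = 78125·(0, -1, 1) = (0, -78125, 78125).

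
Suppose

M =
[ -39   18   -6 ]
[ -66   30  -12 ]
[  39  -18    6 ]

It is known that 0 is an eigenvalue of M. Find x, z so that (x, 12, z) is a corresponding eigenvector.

6, -3

We need (M)v = 0.
M = [[-39, 18, -6], [-66, 30, -12], [39, -18, 6]].
Row 1: (-39)·x + (18)·12 + (-6)·z = 0
Row 2: (-66)·x + (30)·12 + (-12)·z = 0
Row 3: (39)·x + (-18)·12 + (6)·z = 0
Solving gives x = 6, z = -3.
Check: M·(6, 12, -3) = (0, 0, 0) = 0·(6, 12, -3).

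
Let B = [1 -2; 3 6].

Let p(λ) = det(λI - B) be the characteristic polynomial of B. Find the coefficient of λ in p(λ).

-7

The coefficient of λ of det(λI - B) is −trace(B).
trace(B) = (1) + (6) = 7, so the coefficient is -7.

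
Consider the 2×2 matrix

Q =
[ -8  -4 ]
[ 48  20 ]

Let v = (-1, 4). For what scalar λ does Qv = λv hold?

8

Compute Qv: Q·(-1, 4) = (-8, 32).
Since Qv = λv, compare component 1: -8 = λ·-1, so λ = 8.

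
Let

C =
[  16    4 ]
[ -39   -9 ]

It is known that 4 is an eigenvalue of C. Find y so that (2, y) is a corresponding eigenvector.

We need (C - 4I)v = 0.
C - 4I = [[12, 4], [-39, -13]].
Row 1: (12)·2 + (4)·y = 0
Row 2: (-39)·2 + (-13)·y = 0
Solving gives y = -6.
Check: C·(2, -6) = (8, -24) = 4·(2, -6).

-6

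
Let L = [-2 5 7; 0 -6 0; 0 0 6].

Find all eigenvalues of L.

-6, -2, 6

L is upper triangular, so its eigenvalues are the diagonal entries.
Diagonal: -2, -6, 6.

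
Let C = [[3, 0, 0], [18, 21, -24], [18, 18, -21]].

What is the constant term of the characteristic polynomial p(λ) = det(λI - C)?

27

p(0) = det(0·I − C) = det(−C) = (−1)^3·det(C).
det(C) = -27, so p(0) = 27.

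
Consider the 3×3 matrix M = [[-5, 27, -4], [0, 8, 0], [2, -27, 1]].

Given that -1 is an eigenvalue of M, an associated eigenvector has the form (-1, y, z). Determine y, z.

We need (M + 1I)v = 0.
M + 1I = [[-4, 27, -4], [0, 9, 0], [2, -27, 2]].
Row 1: (-4)·-1 + (27)·y + (-4)·z = 0
Row 2: (0)·-1 + (9)·y + (0)·z = 0
Row 3: (2)·-1 + (-27)·y + (2)·z = 0
Solving gives y = 0, z = 1.
Check: M·(-1, 0, 1) = (1, 0, -1) = -1·(-1, 0, 1).

0, 1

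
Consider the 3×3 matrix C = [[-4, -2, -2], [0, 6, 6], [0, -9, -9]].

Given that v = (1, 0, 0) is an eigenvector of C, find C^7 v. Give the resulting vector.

First find the eigenvalue: Cv = (-4, 0, 0) = -4·(1, 0, 0), so λ = -4.
Then C^7 v = λ^7·v = (-4)^7·(1, 0, 0) = -16384·(1, 0, 0) = (-16384, 0, 0).

(-16384, 0, 0)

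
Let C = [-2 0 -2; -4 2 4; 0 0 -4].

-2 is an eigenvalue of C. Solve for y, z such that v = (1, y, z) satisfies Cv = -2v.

1, 0

We need (C + 2I)v = 0.
C + 2I = [[0, 0, -2], [-4, 4, 4], [0, 0, -2]].
Row 1: (0)·1 + (0)·y + (-2)·z = 0
Row 2: (-4)·1 + (4)·y + (4)·z = 0
Row 3: (0)·1 + (0)·y + (-2)·z = 0
Solving gives y = 1, z = 0.
Check: C·(1, 1, 0) = (-2, -2, 0) = -2·(1, 1, 0).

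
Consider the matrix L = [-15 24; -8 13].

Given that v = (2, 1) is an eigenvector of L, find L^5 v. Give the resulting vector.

(-486, -243)

First find the eigenvalue: Lv = (-6, -3) = -3·(2, 1), so λ = -3.
Then L^5 v = λ^5·v = (-3)^5·(2, 1) = -243·(2, 1) = (-486, -243).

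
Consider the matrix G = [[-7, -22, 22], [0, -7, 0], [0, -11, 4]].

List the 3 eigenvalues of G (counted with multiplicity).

Set up det(rI - G) = 0.
Cofactor expansion gives p(r) = r^3 + 10r^2 - 7r - 196.
Rational-root test: r = -7 gives p(-7) = 0.
Dividing by (r + 7) leaves r^2 + 3r - 28.
The quadratic factors as (r + 7)·(r - 4).
Eigenvalues: -7, -7, 4.

-7, -7, 4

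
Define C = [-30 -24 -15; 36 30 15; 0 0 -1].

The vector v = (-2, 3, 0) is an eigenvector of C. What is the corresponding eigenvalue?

6

Compute Cv: C·(-2, 3, 0) = (-12, 18, 0).
Since Cv = λv, compare component 1: -12 = λ·-2, so λ = 6.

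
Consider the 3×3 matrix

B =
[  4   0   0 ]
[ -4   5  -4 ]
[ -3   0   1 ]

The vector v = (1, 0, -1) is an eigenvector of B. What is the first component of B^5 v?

1024

First find the eigenvalue: Bv = (4, 0, -4) = 4·(1, 0, -1), so λ = 4.
Then B^5 v = λ^5·v = 4^5·(1, 0, -1) = 1024·(1, 0, -1) = (1024, 0, -1024).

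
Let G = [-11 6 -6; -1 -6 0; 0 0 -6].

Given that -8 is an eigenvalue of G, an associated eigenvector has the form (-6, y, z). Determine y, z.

We need (G + 8I)v = 0.
G + 8I = [[-3, 6, -6], [-1, 2, 0], [0, 0, 2]].
Row 1: (-3)·-6 + (6)·y + (-6)·z = 0
Row 2: (-1)·-6 + (2)·y + (0)·z = 0
Row 3: (0)·-6 + (0)·y + (2)·z = 0
Solving gives y = -3, z = 0.
Check: G·(-6, -3, 0) = (48, 24, 0) = -8·(-6, -3, 0).

-3, 0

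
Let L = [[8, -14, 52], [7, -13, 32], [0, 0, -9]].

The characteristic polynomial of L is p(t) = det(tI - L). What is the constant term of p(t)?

-54

p(t) = t^3 + 14t^2 + 39t - 54.
The constant term is -54.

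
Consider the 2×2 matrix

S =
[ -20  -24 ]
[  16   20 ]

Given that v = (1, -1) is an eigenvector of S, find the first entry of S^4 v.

First find the eigenvalue: Sv = (4, -4) = 4·(1, -1), so λ = 4.
Then S^4 v = λ^4·v = 4^4·(1, -1) = 256·(1, -1) = (256, -256).

256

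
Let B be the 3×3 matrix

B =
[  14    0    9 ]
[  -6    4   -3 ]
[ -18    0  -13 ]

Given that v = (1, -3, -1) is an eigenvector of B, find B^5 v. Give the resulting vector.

First find the eigenvalue: Bv = (5, -15, -5) = 5·(1, -3, -1), so λ = 5.
Then B^5 v = λ^5·v = 5^5·(1, -3, -1) = 3125·(1, -3, -1) = (3125, -9375, -3125).

(3125, -9375, -3125)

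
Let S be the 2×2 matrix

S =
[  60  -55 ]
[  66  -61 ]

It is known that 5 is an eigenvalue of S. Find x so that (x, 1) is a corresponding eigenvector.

We need (S - 5I)v = 0.
S - 5I = [[55, -55], [66, -66]].
Row 1: (55)·x + (-55)·1 = 0
Row 2: (66)·x + (-66)·1 = 0
Solving gives x = 1.
Check: S·(1, 1) = (5, 5) = 5·(1, 1).

1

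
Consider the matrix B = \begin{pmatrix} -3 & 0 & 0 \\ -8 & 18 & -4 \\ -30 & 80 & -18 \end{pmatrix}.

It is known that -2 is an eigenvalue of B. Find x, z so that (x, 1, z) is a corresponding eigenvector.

We need (B + 2I)v = 0.
B + 2I = [[-1, 0, 0], [-8, 20, -4], [-30, 80, -16]].
Row 1: (-1)·x + (0)·1 + (0)·z = 0
Row 2: (-8)·x + (20)·1 + (-4)·z = 0
Row 3: (-30)·x + (80)·1 + (-16)·z = 0
Solving gives x = 0, z = 5.
Check: B·(0, 1, 5) = (0, -2, -10) = -2·(0, 1, 5).

0, 5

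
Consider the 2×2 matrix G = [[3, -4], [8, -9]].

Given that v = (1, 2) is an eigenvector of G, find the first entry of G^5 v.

First find the eigenvalue: Gv = (-5, -10) = -5·(1, 2), so λ = -5.
Then G^5 v = λ^5·v = (-5)^5·(1, 2) = -3125·(1, 2) = (-3125, -6250).

-3125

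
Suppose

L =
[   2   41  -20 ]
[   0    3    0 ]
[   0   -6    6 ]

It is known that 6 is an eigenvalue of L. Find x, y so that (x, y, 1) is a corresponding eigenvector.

-5, 0

We need (L - 6I)v = 0.
L - 6I = [[-4, 41, -20], [0, -3, 0], [0, -6, 0]].
Row 1: (-4)·x + (41)·y + (-20)·1 = 0
Row 2: (0)·x + (-3)·y + (0)·1 = 0
Row 3: (0)·x + (-6)·y + (0)·1 = 0
Solving gives x = -5, y = 0.
Check: L·(-5, 0, 1) = (-30, 0, 6) = 6·(-5, 0, 1).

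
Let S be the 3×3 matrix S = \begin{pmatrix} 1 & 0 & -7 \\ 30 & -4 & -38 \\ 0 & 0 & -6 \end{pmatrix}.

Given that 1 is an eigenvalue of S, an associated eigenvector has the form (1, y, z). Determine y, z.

6, 0

We need (S - 1I)v = 0.
S - 1I = [[0, 0, -7], [30, -5, -38], [0, 0, -7]].
Row 1: (0)·1 + (0)·y + (-7)·z = 0
Row 2: (30)·1 + (-5)·y + (-38)·z = 0
Row 3: (0)·1 + (0)·y + (-7)·z = 0
Solving gives y = 6, z = 0.
Check: S·(1, 6, 0) = (1, 6, 0) = 1·(1, 6, 0).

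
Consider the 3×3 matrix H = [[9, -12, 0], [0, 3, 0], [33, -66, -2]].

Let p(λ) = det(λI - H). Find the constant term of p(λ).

p(λ) = λ^3 - 10λ^2 + 3λ + 54.
The constant term is 54.

54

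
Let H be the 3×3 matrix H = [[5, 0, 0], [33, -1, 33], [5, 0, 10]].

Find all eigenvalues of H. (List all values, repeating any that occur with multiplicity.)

Compute the characteristic polynomial p(t) = det(tI - H).
Expanding along the first row, p(t) = t^3 - 14t^2 + 35t + 50.
Rational-root test: t = -1 gives p(-1) = 0.
Dividing by (t + 1) leaves t^2 - 15t + 50.
The quadratic factors as (t - 5)·(t - 10).
Eigenvalues: -1, 5, 10.

-1, 5, 10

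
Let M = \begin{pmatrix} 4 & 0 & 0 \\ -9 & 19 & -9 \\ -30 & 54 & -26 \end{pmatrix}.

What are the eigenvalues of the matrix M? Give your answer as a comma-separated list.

-8, 1, 4

Set up det(λI - M) = 0.
Expanding along the first row, p(λ) = λ^3 + 3λ^2 - 36λ + 32.
Rational-root test: λ = 1 gives p(1) = 0.
Dividing by (λ - 1) leaves λ^2 + 4λ - 32.
The quadratic factors as (λ + 8)·(λ - 4).
Eigenvalues: -8, 1, 4.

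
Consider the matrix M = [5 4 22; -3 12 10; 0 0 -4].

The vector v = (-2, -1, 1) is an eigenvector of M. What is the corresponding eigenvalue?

-4

Compute Mv: M·(-2, -1, 1) = (8, 4, -4).
Since Mv = λv, compare component 1: 8 = λ·-2, so λ = -4.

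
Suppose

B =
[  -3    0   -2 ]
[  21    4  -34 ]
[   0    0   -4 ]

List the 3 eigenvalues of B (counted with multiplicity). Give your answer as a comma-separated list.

Set up det(rI - B) = 0.
Cofactor expansion gives p(r) = r^3 + 3r^2 - 16r - 48.
Rational-root test: r = -4 gives p(-4) = 0.
Factor out (r + 4): p(r) = (r + 4)·(r^2 - r - 12).
The quadratic factors as (r + 3)·(r - 4).
Eigenvalues: -4, -3, 4.

-4, -3, 4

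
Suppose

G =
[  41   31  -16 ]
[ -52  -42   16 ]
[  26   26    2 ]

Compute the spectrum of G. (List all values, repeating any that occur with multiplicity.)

-11, 2, 10

The characteristic polynomial is p(λ) = det(λI - G).
Expanding the 3×3 determinant: p(λ) = λ^3 - λ^2 - 112λ + 220.
Since p(2) = 0, λ = 2 is a root.
Dividing by (λ - 2) leaves λ^2 + λ - 110.
The quadratic factors as (λ + 11)·(λ - 10).
Eigenvalues: -11, 2, 10.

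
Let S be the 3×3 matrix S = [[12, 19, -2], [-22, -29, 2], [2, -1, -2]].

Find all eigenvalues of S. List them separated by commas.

-10, -5, -4

Compute the characteristic polynomial p(t) = det(tI - S).
Expanding the 3×3 determinant: p(t) = t^3 + 19t^2 + 110t + 200.
Try t = -4: p(-4) = 0, so -4 is a root.
Dividing by (t + 4) leaves t^2 + 15t + 50.
The quadratic factors as (t + 10)·(t + 5).
Eigenvalues: -10, -5, -4.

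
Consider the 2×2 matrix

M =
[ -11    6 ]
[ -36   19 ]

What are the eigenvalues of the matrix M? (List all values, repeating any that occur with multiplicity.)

det(M - μI) = (-11 - μ)(19 - μ) - (6)·(-36) = μ^2 - 8μ + 7.
This factors as (μ - 1)·(μ - 7) = 0.
Eigenvalues: 1, 7.

1, 7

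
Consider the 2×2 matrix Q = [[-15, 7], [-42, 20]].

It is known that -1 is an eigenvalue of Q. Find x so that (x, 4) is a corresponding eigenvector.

2

We need (Q + 1I)v = 0.
Q + 1I = [[-14, 7], [-42, 21]].
Row 1: (-14)·x + (7)·4 = 0
Row 2: (-42)·x + (21)·4 = 0
Solving gives x = 2.
Check: Q·(2, 4) = (-2, -4) = -1·(2, 4).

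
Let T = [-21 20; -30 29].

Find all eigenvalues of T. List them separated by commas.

det(T - lambda·I) = (-21 - lambda)(29 - lambda) - (20)·(-30) = lambda^2 - 8·lambda - 9.
This factors as (lambda + 1)·(lambda - 9) = 0.
Eigenvalues: -1, 9.

-1, 9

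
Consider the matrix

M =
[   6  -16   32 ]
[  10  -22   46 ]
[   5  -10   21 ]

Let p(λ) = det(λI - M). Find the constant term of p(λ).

p(λ) = λ^3 - 5λ^2 - 8λ + 12.
The constant term is 12.

12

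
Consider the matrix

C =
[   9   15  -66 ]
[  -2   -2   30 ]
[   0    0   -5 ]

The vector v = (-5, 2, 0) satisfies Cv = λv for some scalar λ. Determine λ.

Compute Cv: C·(-5, 2, 0) = (-15, 6, 0).
Since Cv = λv, compare component 1: -15 = λ·-5, so λ = 3.

3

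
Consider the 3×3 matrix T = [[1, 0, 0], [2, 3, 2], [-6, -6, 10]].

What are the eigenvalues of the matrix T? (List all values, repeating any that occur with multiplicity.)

1, 6, 7

Set up det(μI - T) = 0.
Expanding along the first row, p(μ) = μ^3 - 14μ^2 + 55μ - 42.
Since p(7) = 0, μ = 7 is a root.
Dividing by (μ - 7) leaves μ^2 - 7μ + 6.
The quadratic factors as (μ - 1)·(μ - 6).
Eigenvalues: 1, 6, 7.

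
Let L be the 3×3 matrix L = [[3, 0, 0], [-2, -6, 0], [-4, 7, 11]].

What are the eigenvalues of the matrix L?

-6, 3, 11

L is lower triangular, so its eigenvalues are the diagonal entries.
Diagonal: 3, -6, 11.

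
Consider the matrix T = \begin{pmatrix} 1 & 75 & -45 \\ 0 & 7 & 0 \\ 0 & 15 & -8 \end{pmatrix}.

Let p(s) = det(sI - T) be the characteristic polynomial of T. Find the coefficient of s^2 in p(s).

The coefficient of s^2 of det(sI - T) is −trace(T).
trace(T) = (1) + (7) + (-8) = 0, so the coefficient is 0.

0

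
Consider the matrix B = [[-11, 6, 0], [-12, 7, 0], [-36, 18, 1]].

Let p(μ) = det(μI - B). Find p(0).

p(0) = det(0·I − B) = det(−B) = (−1)^3·det(B).
det(B) = -5, so p(0) = 5.

5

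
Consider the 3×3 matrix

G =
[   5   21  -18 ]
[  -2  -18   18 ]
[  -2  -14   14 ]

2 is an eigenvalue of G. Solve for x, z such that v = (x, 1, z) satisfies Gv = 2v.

We need (G - 2I)v = 0.
G - 2I = [[3, 21, -18], [-2, -20, 18], [-2, -14, 12]].
Row 1: (3)·x + (21)·1 + (-18)·z = 0
Row 2: (-2)·x + (-20)·1 + (18)·z = 0
Row 3: (-2)·x + (-14)·1 + (12)·z = 0
Solving gives x = -1, z = 1.
Check: G·(-1, 1, 1) = (-2, 2, 2) = 2·(-1, 1, 1).

-1, 1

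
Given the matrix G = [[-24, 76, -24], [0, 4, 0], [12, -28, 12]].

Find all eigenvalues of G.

-12, 0, 4

Set up det(sI - G) = 0.
Expanding the 3×3 determinant: p(s) = s^3 + 8s^2 - 48s.
Rational-root test: s = 4 gives p(4) = 0.
Dividing by (s - 4) leaves s^2 + 12s.
The quadratic factors as (s + 12)·s.
Eigenvalues: -12, 0, 4.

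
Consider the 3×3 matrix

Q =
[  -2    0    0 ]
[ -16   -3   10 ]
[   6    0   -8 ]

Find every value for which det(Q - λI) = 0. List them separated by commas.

-8, -3, -2

Set up det(μI - Q) = 0.
Cofactor expansion gives p(μ) = μ^3 + 13μ^2 + 46μ + 48.
Rational-root test: μ = -3 gives p(-3) = 0.
Factor out (μ + 3): p(μ) = (μ + 3)·(μ^2 + 10μ + 16).
The quadratic factors as (μ + 8)·(μ + 2).
Eigenvalues: -8, -3, -2.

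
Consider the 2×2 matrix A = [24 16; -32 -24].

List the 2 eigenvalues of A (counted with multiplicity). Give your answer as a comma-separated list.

det(A - tI) = (24 - t)(-24 - t) - (16)·(-32) = t^2 - 64.
This factors as (t + 8)·(t - 8) = 0.
Eigenvalues: -8, 8.

-8, 8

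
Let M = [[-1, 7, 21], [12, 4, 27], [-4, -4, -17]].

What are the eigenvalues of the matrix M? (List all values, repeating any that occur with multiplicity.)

Compute the characteristic polynomial p(λ) = det(λI - M).
Cofactor expansion gives p(λ) = λ^3 + 14λ^2 + 53λ + 40.
Rational-root test: λ = -8 gives p(-8) = 0.
Dividing by (λ + 8) leaves λ^2 + 6λ + 5.
The quadratic factors as (λ + 5)·(λ + 1).
Eigenvalues: -8, -5, -1.

-8, -5, -1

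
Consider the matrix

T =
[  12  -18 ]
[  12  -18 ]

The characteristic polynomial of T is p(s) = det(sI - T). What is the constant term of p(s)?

0

p(s) = s^2 + 6s.
The constant term is 0.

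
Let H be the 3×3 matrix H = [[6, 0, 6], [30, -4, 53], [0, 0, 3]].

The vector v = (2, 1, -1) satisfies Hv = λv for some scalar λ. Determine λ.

3

Compute Hv: H·(2, 1, -1) = (6, 3, -3).
Since Hv = λv, compare component 1: 6 = λ·2, so λ = 3.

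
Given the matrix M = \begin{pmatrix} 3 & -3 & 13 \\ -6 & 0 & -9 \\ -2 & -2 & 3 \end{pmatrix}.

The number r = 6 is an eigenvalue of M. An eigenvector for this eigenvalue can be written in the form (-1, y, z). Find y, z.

1, 0

We need (M - 6I)v = 0.
M - 6I = [[-3, -3, 13], [-6, -6, -9], [-2, -2, -3]].
Row 1: (-3)·-1 + (-3)·y + (13)·z = 0
Row 2: (-6)·-1 + (-6)·y + (-9)·z = 0
Row 3: (-2)·-1 + (-2)·y + (-3)·z = 0
Solving gives y = 1, z = 0.
Check: M·(-1, 1, 0) = (-6, 6, 0) = 6·(-1, 1, 0).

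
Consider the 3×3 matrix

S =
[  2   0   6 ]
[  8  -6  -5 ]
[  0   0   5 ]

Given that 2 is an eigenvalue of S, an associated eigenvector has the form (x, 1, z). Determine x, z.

1, 0

We need (S - 2I)v = 0.
S - 2I = [[0, 0, 6], [8, -8, -5], [0, 0, 3]].
Row 1: (0)·x + (0)·1 + (6)·z = 0
Row 2: (8)·x + (-8)·1 + (-5)·z = 0
Row 3: (0)·x + (0)·1 + (3)·z = 0
Solving gives x = 1, z = 0.
Check: S·(1, 1, 0) = (2, 2, 0) = 2·(1, 1, 0).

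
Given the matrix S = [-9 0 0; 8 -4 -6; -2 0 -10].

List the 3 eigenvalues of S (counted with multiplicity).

-10, -9, -4

Set up det(λI - S) = 0.
Cofactor expansion gives p(λ) = λ^3 + 23λ^2 + 166λ + 360.
Rational-root test: λ = -10 gives p(-10) = 0.
Dividing by (λ + 10) leaves λ^2 + 13λ + 36.
The quadratic factors as (λ + 9)·(λ + 4).
Eigenvalues: -10, -9, -4.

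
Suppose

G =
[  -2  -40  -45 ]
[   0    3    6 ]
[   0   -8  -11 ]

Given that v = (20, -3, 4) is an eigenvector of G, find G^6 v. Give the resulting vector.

(312500, -46875, 62500)

First find the eigenvalue: Gv = (-100, 15, -20) = -5·(20, -3, 4), so λ = -5.
Then G^6 v = λ^6·v = (-5)^6·(20, -3, 4) = 15625·(20, -3, 4) = (312500, -46875, 62500).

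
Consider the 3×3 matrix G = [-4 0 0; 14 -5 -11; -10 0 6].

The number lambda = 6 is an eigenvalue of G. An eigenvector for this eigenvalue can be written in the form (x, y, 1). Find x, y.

0, -1

We need (G - 6I)v = 0.
G - 6I = [[-10, 0, 0], [14, -11, -11], [-10, 0, 0]].
Row 1: (-10)·x + (0)·y + (0)·1 = 0
Row 2: (14)·x + (-11)·y + (-11)·1 = 0
Row 3: (-10)·x + (0)·y + (0)·1 = 0
Solving gives x = 0, y = -1.
Check: G·(0, -1, 1) = (0, -6, 6) = 6·(0, -1, 1).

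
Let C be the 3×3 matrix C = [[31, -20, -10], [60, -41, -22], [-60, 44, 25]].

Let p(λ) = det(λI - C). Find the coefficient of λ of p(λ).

p(λ) = λ^3 - 15λ^2 + 47λ - 33.
The coefficient of λ is 47.

47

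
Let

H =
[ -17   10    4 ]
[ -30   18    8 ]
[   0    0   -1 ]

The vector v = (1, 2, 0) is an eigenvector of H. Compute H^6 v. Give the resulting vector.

(729, 1458, 0)

First find the eigenvalue: Hv = (3, 6, 0) = 3·(1, 2, 0), so λ = 3.
Then H^6 v = λ^6·v = 3^6·(1, 2, 0) = 729·(1, 2, 0) = (729, 1458, 0).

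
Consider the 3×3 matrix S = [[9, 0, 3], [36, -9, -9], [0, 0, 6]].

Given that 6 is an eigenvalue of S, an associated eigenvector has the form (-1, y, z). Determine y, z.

-3, 1

We need (S - 6I)v = 0.
S - 6I = [[3, 0, 3], [36, -15, -9], [0, 0, 0]].
Row 1: (3)·-1 + (0)·y + (3)·z = 0
Row 2: (36)·-1 + (-15)·y + (-9)·z = 0
Row 3: (0)·-1 + (0)·y + (0)·z = 0
Solving gives y = -3, z = 1.
Check: S·(-1, -3, 1) = (-6, -18, 6) = 6·(-1, -3, 1).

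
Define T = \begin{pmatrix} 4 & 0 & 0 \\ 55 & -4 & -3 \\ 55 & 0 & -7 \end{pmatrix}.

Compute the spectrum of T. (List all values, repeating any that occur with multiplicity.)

Compute the characteristic polynomial p(lambda) = det(lambda·I - T).
Cofactor expansion gives p(lambda) = lambda^3 + 7·lambda^2 - 16·lambda - 112.
Since p(-7) = 0, lambda = -7 is a root.
Dividing by (lambda + 7) leaves lambda^2 - 16.
The quadratic factors as (lambda + 4)·(lambda - 4).
Eigenvalues: -7, -4, 4.

-7, -4, 4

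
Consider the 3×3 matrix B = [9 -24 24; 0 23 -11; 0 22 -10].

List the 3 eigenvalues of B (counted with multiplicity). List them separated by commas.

1, 9, 12

The characteristic polynomial is p(t) = det(tI - B).
Cofactor expansion gives p(t) = t^3 - 22t^2 + 129t - 108.
Rational-root test: t = 9 gives p(9) = 0.
Factor out (t - 9): p(t) = (t - 9)·(t^2 - 13t + 12).
The quadratic factors as (t - 1)·(t - 12).
Eigenvalues: 1, 9, 12.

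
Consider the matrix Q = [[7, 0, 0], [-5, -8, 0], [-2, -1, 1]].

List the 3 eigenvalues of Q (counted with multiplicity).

Q is lower triangular, so its eigenvalues are the diagonal entries.
Diagonal: 7, -8, 1.

-8, 1, 7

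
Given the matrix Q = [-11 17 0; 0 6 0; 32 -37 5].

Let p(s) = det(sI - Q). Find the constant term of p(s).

p(s) = s^3 - 91s + 330.
The constant term is 330.

330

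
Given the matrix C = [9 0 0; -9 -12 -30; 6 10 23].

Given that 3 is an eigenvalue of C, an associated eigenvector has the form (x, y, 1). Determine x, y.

0, -2

We need (C - 3I)v = 0.
C - 3I = [[6, 0, 0], [-9, -15, -30], [6, 10, 20]].
Row 1: (6)·x + (0)·y + (0)·1 = 0
Row 2: (-9)·x + (-15)·y + (-30)·1 = 0
Row 3: (6)·x + (10)·y + (20)·1 = 0
Solving gives x = 0, y = -2.
Check: C·(0, -2, 1) = (0, -6, 3) = 3·(0, -2, 1).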